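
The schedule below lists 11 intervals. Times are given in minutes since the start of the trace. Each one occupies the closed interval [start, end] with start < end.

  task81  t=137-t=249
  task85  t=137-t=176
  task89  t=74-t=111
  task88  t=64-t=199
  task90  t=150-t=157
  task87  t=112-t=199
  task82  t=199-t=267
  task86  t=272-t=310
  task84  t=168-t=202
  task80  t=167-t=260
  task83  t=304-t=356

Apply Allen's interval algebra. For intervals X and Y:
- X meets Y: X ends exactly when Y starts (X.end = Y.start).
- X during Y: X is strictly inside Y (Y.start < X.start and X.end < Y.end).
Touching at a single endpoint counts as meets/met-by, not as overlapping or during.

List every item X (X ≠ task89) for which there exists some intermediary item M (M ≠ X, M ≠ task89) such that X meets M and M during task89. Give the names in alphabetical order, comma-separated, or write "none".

Target task89 = [t=74, t=111].
Intermediaries M with M during task89: none.
Union: none.

none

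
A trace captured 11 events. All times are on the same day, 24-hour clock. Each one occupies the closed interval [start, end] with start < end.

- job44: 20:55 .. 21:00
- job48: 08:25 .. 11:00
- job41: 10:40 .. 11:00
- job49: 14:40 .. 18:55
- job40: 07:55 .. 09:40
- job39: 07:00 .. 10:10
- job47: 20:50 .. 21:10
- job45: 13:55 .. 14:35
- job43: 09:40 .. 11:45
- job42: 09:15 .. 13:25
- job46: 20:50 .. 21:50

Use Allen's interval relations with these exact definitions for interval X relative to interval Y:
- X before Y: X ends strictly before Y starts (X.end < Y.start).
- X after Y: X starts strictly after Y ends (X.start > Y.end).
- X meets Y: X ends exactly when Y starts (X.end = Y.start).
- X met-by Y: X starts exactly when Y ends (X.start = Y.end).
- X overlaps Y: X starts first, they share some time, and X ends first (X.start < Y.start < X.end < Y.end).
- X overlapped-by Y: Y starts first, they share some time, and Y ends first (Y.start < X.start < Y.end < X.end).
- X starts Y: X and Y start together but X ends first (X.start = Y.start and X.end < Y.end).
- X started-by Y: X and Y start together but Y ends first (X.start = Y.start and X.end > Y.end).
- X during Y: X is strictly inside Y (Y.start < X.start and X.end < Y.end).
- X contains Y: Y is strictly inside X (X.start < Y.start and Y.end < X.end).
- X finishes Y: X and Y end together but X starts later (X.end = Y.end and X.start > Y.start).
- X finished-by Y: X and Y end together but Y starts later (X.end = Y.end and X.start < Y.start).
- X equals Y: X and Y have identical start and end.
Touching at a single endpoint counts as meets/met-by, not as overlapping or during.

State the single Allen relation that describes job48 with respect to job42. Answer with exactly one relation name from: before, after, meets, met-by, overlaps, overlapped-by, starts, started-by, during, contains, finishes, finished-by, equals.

job48 = [08:25, 11:00]; job42 = [09:15, 13:25].
Compare endpoints: job48.start < job42.start, job48.start < job42.end, job48.end > job42.start, job48.end < job42.end.
That pattern is 'overlaps'.

overlaps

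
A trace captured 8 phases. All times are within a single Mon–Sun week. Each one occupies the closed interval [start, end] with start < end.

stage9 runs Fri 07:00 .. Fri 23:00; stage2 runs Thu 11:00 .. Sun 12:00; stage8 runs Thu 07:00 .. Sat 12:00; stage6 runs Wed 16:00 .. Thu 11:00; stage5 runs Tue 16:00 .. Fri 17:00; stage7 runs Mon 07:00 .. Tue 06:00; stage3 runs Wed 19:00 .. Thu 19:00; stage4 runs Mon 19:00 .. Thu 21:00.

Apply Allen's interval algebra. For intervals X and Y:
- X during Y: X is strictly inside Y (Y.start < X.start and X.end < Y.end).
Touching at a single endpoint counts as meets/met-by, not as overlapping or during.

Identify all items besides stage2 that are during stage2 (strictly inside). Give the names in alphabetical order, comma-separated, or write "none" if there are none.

Target stage2 = [Thu 11:00, Sun 12:00].
stage3 [Wed 19:00, Thu 19:00] → overlaps → no.
stage4 [Mon 19:00, Thu 21:00] → overlaps → no.
stage5 [Tue 16:00, Fri 17:00] → overlaps → no.
stage6 [Wed 16:00, Thu 11:00] → meets → no.
stage7 [Mon 07:00, Tue 06:00] → before → no.
stage8 [Thu 07:00, Sat 12:00] → overlaps → no.
stage9 [Fri 07:00, Fri 23:00] → during → yes.
Result: stage9.

stage9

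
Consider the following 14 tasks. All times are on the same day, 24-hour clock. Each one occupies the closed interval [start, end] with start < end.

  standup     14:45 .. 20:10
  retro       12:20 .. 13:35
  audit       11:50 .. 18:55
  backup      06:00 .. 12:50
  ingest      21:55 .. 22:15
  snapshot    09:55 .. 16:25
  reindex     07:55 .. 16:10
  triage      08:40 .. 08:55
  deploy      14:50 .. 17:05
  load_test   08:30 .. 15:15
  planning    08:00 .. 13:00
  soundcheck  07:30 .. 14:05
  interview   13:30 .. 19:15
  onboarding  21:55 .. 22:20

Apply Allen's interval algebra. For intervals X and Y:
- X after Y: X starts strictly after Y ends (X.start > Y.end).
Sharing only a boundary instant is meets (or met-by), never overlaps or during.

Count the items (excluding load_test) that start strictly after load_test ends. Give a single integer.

Target load_test = [08:30, 15:15].
audit [11:50, 18:55] → overlapped-by → no.
backup [06:00, 12:50] → overlaps → no.
deploy [14:50, 17:05] → overlapped-by → no.
ingest [21:55, 22:15] → after → counts.
interview [13:30, 19:15] → overlapped-by → no.
onboarding [21:55, 22:20] → after → counts.
planning [08:00, 13:00] → overlaps → no.
reindex [07:55, 16:10] → contains → no.
retro [12:20, 13:35] → during → no.
snapshot [09:55, 16:25] → overlapped-by → no.
soundcheck [07:30, 14:05] → overlaps → no.
standup [14:45, 20:10] → overlapped-by → no.
triage [08:40, 08:55] → during → no.
Total: 2.

2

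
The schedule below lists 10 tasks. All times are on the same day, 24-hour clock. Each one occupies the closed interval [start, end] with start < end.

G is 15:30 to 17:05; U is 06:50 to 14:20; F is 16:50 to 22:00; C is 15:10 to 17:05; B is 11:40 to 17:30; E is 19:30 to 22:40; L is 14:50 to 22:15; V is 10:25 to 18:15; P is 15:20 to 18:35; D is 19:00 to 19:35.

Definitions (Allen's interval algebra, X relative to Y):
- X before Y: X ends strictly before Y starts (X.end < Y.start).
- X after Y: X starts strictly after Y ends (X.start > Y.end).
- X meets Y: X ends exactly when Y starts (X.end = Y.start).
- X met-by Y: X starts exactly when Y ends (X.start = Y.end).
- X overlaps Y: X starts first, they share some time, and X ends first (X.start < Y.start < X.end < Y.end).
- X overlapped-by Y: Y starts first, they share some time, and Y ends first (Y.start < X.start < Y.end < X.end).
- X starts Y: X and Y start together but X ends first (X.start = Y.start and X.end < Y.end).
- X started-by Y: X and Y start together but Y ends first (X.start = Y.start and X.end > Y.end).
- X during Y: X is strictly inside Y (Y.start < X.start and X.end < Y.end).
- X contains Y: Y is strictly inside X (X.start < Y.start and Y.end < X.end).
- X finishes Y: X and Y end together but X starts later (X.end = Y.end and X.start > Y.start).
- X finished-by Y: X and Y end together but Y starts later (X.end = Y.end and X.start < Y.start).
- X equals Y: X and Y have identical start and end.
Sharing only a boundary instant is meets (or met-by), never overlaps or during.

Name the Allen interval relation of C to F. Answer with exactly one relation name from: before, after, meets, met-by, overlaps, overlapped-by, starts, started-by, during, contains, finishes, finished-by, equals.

overlaps

C = [15:10, 17:05]; F = [16:50, 22:00].
Compare endpoints: C.start < F.start, C.start < F.end, C.end > F.start, C.end < F.end.
That pattern is 'overlaps'.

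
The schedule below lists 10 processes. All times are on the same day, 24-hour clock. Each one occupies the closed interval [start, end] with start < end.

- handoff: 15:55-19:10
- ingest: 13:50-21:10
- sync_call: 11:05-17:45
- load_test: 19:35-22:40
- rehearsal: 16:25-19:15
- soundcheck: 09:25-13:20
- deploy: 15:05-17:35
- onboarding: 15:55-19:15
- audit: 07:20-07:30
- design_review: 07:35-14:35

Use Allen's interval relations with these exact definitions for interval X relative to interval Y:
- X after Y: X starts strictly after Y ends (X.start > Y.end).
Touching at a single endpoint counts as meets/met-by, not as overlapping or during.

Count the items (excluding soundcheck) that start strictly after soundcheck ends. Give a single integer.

Target soundcheck = [09:25, 13:20].
audit [07:20, 07:30] → before → no.
deploy [15:05, 17:35] → after → counts.
design_review [07:35, 14:35] → contains → no.
handoff [15:55, 19:10] → after → counts.
ingest [13:50, 21:10] → after → counts.
load_test [19:35, 22:40] → after → counts.
onboarding [15:55, 19:15] → after → counts.
rehearsal [16:25, 19:15] → after → counts.
sync_call [11:05, 17:45] → overlapped-by → no.
Total: 6.

6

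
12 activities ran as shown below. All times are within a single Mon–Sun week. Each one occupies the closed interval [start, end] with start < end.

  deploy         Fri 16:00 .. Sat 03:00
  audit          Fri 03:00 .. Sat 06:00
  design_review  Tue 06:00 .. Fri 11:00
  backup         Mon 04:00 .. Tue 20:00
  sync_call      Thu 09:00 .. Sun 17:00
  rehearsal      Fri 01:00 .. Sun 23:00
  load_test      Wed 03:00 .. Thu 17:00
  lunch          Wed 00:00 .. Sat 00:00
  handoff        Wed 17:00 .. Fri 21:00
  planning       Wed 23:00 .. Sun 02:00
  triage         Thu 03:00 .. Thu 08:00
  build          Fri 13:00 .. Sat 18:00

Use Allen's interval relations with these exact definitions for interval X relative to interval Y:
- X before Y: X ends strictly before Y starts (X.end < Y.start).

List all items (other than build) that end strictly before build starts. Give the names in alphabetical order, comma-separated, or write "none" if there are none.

backup, design_review, load_test, triage

Target build = [Fri 13:00, Sat 18:00].
audit [Fri 03:00, Sat 06:00] → overlaps → no.
backup [Mon 04:00, Tue 20:00] → before → yes.
deploy [Fri 16:00, Sat 03:00] → during → no.
design_review [Tue 06:00, Fri 11:00] → before → yes.
handoff [Wed 17:00, Fri 21:00] → overlaps → no.
load_test [Wed 03:00, Thu 17:00] → before → yes.
lunch [Wed 00:00, Sat 00:00] → overlaps → no.
planning [Wed 23:00, Sun 02:00] → contains → no.
rehearsal [Fri 01:00, Sun 23:00] → contains → no.
sync_call [Thu 09:00, Sun 17:00] → contains → no.
triage [Thu 03:00, Thu 08:00] → before → yes.
Result: backup, design_review, load_test, triage.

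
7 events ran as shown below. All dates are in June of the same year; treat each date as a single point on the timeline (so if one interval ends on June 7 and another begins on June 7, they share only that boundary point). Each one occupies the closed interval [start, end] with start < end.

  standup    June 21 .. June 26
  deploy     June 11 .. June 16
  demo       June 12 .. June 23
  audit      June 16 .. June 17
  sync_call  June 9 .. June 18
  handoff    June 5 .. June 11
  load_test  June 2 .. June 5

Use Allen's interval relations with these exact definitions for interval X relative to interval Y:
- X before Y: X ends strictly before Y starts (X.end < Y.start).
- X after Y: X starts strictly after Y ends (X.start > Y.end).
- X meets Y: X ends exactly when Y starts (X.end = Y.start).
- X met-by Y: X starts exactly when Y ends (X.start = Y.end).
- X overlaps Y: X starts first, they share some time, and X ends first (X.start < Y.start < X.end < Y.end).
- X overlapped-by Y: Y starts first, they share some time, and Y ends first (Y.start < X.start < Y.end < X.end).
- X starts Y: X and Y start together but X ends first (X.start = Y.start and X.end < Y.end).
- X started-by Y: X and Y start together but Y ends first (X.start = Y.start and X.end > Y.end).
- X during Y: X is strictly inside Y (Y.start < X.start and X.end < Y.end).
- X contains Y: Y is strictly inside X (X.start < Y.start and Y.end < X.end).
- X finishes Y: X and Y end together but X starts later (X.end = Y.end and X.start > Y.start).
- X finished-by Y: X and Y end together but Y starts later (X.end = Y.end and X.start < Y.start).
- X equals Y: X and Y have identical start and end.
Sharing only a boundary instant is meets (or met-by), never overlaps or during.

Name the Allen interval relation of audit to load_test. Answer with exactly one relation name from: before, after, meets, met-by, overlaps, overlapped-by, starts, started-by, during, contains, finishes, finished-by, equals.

audit = [June 16, June 17]; load_test = [June 2, June 5].
Compare endpoints: audit.start > load_test.start, audit.start > load_test.end, audit.end > load_test.start, audit.end > load_test.end.
That pattern is 'after'.

after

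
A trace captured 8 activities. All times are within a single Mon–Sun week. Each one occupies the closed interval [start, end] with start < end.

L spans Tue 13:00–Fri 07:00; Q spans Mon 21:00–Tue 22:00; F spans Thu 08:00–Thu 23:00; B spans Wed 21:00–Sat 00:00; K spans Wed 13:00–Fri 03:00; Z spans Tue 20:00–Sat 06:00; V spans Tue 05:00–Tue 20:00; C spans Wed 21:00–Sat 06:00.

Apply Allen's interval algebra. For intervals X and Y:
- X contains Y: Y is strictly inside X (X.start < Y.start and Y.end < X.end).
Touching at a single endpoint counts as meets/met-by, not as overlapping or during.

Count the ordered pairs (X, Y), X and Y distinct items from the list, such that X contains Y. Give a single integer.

Checking all 56 ordered pairs for relation 'contains'; matching pairs in alphabetical order:
(B, F): B contains F ✓
(C, F): C contains F ✓
(K, F): K contains F ✓
(L, F): L contains F ✓
(L, K): L contains K ✓
(Q, V): Q contains V ✓
(Z, B): Z contains B ✓
(Z, F): Z contains F ✓
(Z, K): Z contains K ✓
Count: 9.

9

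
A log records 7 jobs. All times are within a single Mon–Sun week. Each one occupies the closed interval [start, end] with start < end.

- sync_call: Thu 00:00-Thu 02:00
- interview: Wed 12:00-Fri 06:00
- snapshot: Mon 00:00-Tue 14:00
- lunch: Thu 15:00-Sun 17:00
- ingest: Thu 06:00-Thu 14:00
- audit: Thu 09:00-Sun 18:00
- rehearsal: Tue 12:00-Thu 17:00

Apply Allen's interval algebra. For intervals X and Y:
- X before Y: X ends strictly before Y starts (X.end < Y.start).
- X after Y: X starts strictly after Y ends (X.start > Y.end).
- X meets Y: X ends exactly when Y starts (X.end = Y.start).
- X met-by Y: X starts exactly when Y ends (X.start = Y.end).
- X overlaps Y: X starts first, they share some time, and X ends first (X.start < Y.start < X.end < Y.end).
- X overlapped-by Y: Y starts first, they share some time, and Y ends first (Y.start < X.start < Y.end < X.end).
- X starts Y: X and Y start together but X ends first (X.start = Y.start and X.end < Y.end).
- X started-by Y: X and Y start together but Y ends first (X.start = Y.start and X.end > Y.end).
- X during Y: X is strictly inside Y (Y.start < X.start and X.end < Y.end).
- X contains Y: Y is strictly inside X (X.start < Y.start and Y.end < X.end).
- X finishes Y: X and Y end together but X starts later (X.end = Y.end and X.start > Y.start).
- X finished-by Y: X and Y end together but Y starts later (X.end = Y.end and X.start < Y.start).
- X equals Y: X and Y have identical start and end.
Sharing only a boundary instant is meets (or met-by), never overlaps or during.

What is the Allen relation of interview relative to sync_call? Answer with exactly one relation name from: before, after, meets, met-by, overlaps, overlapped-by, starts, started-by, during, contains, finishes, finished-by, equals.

contains

interview = [Wed 12:00, Fri 06:00]; sync_call = [Thu 00:00, Thu 02:00].
Compare endpoints: interview.start < sync_call.start, interview.start < sync_call.end, interview.end > sync_call.start, interview.end > sync_call.end.
That pattern is 'contains'.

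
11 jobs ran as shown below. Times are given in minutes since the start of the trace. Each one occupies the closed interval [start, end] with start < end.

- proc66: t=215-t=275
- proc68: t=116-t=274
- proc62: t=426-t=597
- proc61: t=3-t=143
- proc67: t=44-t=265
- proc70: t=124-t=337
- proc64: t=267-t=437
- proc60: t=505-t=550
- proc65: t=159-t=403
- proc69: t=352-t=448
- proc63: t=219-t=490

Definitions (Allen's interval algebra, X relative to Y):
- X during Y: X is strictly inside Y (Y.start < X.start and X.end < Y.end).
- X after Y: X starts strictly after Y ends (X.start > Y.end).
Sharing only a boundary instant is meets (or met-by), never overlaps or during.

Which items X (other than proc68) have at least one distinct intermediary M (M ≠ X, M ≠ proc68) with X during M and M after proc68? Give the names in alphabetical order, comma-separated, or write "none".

Target proc68 = [t=116, t=274].
Intermediaries M with M after proc68: proc60, proc62, proc69.
Via proc60 — items with X during proc60: none.
Via proc62 — items with X during proc62: proc60.
Via proc69 — items with X during proc69: none.
Union: proc60.

proc60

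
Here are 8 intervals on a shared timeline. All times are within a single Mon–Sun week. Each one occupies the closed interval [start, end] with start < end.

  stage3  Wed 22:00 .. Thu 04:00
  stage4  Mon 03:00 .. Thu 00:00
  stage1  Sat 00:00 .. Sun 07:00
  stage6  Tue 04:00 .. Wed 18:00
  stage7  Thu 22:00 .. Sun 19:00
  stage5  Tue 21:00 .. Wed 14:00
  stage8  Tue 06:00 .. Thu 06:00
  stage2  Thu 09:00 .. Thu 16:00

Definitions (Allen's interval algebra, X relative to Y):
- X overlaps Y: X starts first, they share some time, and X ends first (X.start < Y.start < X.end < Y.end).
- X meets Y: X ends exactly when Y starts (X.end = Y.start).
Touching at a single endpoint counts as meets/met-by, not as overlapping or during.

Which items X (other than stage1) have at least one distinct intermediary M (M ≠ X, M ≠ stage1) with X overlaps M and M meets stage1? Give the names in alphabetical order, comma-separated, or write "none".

none

Target stage1 = [Sat 00:00, Sun 07:00].
Intermediaries M with M meets stage1: none.
Union: none.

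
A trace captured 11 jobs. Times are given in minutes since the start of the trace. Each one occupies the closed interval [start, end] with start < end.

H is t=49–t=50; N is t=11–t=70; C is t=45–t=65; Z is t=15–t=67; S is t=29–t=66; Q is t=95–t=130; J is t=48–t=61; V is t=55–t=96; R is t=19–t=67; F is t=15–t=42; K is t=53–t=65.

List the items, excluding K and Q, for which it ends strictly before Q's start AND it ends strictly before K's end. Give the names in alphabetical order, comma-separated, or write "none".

F, H, J

Conditions: its end is strictly before Q's start (X.end < t=95) AND its end is strictly before K's end (X.end < t=65).
C: end t=65 < t=95? ✓; end t=65 < t=65? ✗ → no.
F: end t=42 < t=95? ✓; end t=42 < t=65? ✓ → yes.
H: end t=50 < t=95? ✓; end t=50 < t=65? ✓ → yes.
J: end t=61 < t=95? ✓; end t=61 < t=65? ✓ → yes.
N: end t=70 < t=95? ✓; end t=70 < t=65? ✗ → no.
R: end t=67 < t=95? ✓; end t=67 < t=65? ✗ → no.
S: end t=66 < t=95? ✓; end t=66 < t=65? ✗ → no.
V: end t=96 < t=95? ✗; end t=96 < t=65? ✗ → no.
Z: end t=67 < t=95? ✓; end t=67 < t=65? ✗ → no.
Result: F, H, J.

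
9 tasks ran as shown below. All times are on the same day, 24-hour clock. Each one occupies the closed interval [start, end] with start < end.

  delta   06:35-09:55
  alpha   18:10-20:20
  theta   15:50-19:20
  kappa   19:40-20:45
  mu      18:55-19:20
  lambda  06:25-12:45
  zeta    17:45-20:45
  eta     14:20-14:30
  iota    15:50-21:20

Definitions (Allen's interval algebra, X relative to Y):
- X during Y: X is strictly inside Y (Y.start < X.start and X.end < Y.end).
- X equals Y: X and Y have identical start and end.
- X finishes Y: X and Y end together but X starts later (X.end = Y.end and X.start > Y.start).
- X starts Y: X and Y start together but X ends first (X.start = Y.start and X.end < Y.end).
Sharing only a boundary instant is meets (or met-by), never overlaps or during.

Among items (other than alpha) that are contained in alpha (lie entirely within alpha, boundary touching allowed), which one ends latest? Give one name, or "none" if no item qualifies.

mu

Target alpha = [18:10, 20:20].
delta [06:35, 09:55] → before → excluded.
eta [14:20, 14:30] → before → excluded.
iota [15:50, 21:20] → contains → excluded.
kappa [19:40, 20:45] → overlapped-by → excluded.
lambda [06:25, 12:45] → before → excluded.
mu [18:55, 19:20] → during → candidate.
theta [15:50, 19:20] → overlaps → excluded.
zeta [17:45, 20:45] → contains → excluded.
Among candidates, latest end is 19:20 → mu.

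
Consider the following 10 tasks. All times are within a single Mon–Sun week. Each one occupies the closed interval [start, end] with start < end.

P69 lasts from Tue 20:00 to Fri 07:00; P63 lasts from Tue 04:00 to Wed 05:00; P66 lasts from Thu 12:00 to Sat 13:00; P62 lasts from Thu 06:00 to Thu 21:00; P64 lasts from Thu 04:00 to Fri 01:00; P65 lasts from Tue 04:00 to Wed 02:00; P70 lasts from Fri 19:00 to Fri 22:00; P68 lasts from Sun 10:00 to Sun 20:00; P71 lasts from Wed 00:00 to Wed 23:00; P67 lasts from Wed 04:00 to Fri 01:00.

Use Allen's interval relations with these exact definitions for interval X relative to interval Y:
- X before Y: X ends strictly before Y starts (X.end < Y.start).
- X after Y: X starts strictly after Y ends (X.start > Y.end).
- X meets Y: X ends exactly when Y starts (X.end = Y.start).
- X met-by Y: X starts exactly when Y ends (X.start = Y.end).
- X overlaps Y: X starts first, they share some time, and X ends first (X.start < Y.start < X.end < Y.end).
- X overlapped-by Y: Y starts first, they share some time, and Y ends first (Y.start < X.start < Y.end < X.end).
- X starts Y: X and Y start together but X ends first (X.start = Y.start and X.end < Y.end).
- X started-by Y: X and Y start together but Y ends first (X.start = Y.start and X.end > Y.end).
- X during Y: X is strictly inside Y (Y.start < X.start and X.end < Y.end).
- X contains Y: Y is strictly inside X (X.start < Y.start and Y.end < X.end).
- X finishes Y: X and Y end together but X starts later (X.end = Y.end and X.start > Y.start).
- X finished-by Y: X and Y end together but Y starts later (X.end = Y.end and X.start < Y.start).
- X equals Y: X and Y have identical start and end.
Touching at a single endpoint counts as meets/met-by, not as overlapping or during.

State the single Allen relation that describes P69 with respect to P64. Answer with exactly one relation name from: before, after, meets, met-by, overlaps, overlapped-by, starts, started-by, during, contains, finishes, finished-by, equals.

contains

P69 = [Tue 20:00, Fri 07:00]; P64 = [Thu 04:00, Fri 01:00].
Compare endpoints: P69.start < P64.start, P69.start < P64.end, P69.end > P64.start, P69.end > P64.end.
That pattern is 'contains'.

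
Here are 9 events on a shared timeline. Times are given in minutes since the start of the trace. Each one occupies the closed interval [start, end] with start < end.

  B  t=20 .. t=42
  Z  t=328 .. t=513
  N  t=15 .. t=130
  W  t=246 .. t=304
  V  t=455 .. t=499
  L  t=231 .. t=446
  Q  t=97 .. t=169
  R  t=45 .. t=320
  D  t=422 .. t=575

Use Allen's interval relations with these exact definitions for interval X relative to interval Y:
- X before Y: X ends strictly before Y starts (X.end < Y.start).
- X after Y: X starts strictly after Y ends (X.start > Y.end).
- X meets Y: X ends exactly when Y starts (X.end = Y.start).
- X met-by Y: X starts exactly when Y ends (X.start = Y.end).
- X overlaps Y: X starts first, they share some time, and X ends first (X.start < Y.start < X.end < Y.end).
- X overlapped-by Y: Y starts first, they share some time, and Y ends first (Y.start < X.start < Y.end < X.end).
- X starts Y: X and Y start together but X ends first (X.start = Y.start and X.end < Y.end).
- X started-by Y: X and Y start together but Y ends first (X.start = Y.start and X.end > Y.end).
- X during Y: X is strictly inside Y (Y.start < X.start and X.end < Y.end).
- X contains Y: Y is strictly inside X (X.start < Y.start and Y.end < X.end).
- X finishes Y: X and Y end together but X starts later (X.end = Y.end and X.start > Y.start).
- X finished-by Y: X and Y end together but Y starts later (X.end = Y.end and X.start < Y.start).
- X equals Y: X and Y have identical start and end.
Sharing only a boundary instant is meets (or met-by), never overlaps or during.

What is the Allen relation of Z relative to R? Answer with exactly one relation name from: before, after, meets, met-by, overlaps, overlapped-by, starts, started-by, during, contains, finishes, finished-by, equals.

Z = [t=328, t=513]; R = [t=45, t=320].
Compare endpoints: Z.start > R.start, Z.start > R.end, Z.end > R.start, Z.end > R.end.
That pattern is 'after'.

after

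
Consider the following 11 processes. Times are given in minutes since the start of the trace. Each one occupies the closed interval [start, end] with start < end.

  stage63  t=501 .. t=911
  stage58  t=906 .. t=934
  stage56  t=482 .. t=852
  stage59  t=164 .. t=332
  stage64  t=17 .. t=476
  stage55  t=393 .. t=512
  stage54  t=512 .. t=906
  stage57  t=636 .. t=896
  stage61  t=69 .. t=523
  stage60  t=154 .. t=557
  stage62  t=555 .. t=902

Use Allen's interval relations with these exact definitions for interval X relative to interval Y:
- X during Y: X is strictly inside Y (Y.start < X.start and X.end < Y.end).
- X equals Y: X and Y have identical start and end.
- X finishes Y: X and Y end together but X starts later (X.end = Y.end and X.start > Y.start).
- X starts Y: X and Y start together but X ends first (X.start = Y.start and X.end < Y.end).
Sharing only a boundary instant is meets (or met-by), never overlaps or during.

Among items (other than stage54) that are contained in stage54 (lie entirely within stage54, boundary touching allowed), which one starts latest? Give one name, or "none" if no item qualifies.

stage57

Target stage54 = [t=512, t=906].
stage55 [t=393, t=512] → meets → excluded.
stage56 [t=482, t=852] → overlaps → excluded.
stage57 [t=636, t=896] → during → candidate.
stage58 [t=906, t=934] → met-by → excluded.
stage59 [t=164, t=332] → before → excluded.
stage60 [t=154, t=557] → overlaps → excluded.
stage61 [t=69, t=523] → overlaps → excluded.
stage62 [t=555, t=902] → during → candidate.
stage63 [t=501, t=911] → contains → excluded.
stage64 [t=17, t=476] → before → excluded.
Among candidates, latest start is t=636 → stage57.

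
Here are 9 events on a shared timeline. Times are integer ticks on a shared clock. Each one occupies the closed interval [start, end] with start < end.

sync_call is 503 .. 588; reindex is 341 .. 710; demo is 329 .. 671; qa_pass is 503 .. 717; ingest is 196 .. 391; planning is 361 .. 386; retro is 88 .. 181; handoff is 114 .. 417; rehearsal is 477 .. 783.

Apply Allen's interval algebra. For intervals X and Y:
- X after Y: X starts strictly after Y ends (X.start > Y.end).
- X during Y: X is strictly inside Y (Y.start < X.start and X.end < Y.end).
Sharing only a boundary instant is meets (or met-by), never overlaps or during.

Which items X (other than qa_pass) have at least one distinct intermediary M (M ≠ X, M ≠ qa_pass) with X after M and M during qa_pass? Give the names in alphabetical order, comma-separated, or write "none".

none

Target qa_pass = [503, 717].
Intermediaries M with M during qa_pass: none.
Union: none.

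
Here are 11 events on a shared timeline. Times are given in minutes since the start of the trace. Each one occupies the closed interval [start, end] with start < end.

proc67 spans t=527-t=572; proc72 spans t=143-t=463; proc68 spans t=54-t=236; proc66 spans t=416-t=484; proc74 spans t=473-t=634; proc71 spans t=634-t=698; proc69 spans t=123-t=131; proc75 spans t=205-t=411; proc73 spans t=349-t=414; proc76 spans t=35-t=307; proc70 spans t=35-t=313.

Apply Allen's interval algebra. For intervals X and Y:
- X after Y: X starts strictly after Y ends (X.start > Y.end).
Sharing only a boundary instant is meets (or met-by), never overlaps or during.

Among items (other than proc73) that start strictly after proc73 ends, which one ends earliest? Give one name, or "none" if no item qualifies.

proc66

Target proc73 = [t=349, t=414].
proc66 [t=416, t=484] → after → candidate.
proc67 [t=527, t=572] → after → candidate.
proc68 [t=54, t=236] → before → excluded.
proc69 [t=123, t=131] → before → excluded.
proc70 [t=35, t=313] → before → excluded.
proc71 [t=634, t=698] → after → candidate.
proc72 [t=143, t=463] → contains → excluded.
proc74 [t=473, t=634] → after → candidate.
proc75 [t=205, t=411] → overlaps → excluded.
proc76 [t=35, t=307] → before → excluded.
Among candidates, earliest end is t=484 → proc66.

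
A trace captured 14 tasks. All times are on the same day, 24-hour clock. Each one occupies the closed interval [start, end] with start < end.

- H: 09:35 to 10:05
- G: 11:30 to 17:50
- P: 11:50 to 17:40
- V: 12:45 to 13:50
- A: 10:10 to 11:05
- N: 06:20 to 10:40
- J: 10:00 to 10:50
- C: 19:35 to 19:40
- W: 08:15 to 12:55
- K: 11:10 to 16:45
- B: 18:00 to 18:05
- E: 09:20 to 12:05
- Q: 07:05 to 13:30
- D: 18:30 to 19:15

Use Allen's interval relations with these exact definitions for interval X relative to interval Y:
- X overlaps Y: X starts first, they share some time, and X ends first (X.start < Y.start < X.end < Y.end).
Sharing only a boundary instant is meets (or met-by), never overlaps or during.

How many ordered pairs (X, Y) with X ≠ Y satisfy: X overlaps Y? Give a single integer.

20

Checking all 182 ordered pairs for relation 'overlaps'; matching pairs in alphabetical order:
(E, G): E overlaps G ✓
(E, K): E overlaps K ✓
(E, P): E overlaps P ✓
(H, J): H overlaps J ✓
(J, A): J overlaps A ✓
(K, G): K overlaps G ✓
(K, P): K overlaps P ✓
(N, A): N overlaps A ✓
(N, E): N overlaps E ✓
(N, J): N overlaps J ✓
(N, Q): N overlaps Q ✓
(N, W): N overlaps W ✓
(Q, G): Q overlaps G ✓
(Q, K): Q overlaps K ✓
(Q, P): Q overlaps P ✓
(Q, V): Q overlaps V ✓
(W, G): W overlaps G ✓
(W, K): W overlaps K ✓
(W, P): W overlaps P ✓
(W, V): W overlaps V ✓
Count: 20.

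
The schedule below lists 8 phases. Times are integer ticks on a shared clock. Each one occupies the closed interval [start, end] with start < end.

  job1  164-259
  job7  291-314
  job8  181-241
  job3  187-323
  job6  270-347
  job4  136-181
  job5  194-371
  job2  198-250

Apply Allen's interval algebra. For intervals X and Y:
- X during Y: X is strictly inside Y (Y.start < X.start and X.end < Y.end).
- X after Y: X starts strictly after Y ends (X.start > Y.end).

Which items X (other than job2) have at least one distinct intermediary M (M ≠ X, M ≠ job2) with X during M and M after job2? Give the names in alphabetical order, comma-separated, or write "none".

Target job2 = [198, 250].
Intermediaries M with M after job2: job6, job7.
Via job6 — items with X during job6: job7.
Via job7 — items with X during job7: none.
Union: job7.

job7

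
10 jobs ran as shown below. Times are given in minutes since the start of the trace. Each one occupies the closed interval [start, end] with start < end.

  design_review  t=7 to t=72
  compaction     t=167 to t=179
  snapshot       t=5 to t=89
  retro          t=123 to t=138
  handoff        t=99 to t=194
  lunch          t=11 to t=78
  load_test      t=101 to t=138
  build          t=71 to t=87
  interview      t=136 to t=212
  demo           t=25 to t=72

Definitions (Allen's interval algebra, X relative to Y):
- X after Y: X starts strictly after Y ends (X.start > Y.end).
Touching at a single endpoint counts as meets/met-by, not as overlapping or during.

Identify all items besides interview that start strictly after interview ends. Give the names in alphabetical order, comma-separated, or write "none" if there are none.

Target interview = [t=136, t=212].
build [t=71, t=87] → before → no.
compaction [t=167, t=179] → during → no.
demo [t=25, t=72] → before → no.
design_review [t=7, t=72] → before → no.
handoff [t=99, t=194] → overlaps → no.
load_test [t=101, t=138] → overlaps → no.
lunch [t=11, t=78] → before → no.
retro [t=123, t=138] → overlaps → no.
snapshot [t=5, t=89] → before → no.
Result: none.

none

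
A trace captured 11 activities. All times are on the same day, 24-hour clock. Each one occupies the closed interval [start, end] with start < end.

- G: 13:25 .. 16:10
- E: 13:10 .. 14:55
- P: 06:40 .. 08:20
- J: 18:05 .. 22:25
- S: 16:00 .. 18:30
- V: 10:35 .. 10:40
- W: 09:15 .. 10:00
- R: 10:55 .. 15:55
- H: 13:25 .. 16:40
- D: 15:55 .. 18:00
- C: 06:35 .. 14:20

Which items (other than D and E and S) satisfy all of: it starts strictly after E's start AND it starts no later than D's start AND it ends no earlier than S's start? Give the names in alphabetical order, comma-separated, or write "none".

G, H

Conditions: its start is strictly after E's start (X.start > 13:10) AND its start is no later than D's start (X.start <= 15:55) AND its end is no earlier than S's start (X.end >= 16:00).
C: start 06:35 > 13:10? ✗; start 06:35 <= 15:55? ✓; end 14:20 >= 16:00? ✗ → no.
G: start 13:25 > 13:10? ✓; start 13:25 <= 15:55? ✓; end 16:10 >= 16:00? ✓ → yes.
H: start 13:25 > 13:10? ✓; start 13:25 <= 15:55? ✓; end 16:40 >= 16:00? ✓ → yes.
J: start 18:05 > 13:10? ✓; start 18:05 <= 15:55? ✗; end 22:25 >= 16:00? ✓ → no.
P: start 06:40 > 13:10? ✗; start 06:40 <= 15:55? ✓; end 08:20 >= 16:00? ✗ → no.
R: start 10:55 > 13:10? ✗; start 10:55 <= 15:55? ✓; end 15:55 >= 16:00? ✗ → no.
V: start 10:35 > 13:10? ✗; start 10:35 <= 15:55? ✓; end 10:40 >= 16:00? ✗ → no.
W: start 09:15 > 13:10? ✗; start 09:15 <= 15:55? ✓; end 10:00 >= 16:00? ✗ → no.
Result: G, H.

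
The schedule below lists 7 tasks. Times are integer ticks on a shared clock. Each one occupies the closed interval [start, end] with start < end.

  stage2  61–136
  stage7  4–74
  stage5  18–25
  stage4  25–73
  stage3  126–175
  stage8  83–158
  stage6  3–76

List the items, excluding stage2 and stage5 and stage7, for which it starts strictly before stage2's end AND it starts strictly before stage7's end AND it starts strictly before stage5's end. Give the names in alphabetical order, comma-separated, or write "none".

stage6

Conditions: its start is strictly before stage2's end (X.start < 136) AND its start is strictly before stage7's end (X.start < 74) AND its start is strictly before stage5's end (X.start < 25).
stage3: start 126 < 136? ✓; start 126 < 74? ✗; start 126 < 25? ✗ → no.
stage4: start 25 < 136? ✓; start 25 < 74? ✓; start 25 < 25? ✗ → no.
stage6: start 3 < 136? ✓; start 3 < 74? ✓; start 3 < 25? ✓ → yes.
stage8: start 83 < 136? ✓; start 83 < 74? ✗; start 83 < 25? ✗ → no.
Result: stage6.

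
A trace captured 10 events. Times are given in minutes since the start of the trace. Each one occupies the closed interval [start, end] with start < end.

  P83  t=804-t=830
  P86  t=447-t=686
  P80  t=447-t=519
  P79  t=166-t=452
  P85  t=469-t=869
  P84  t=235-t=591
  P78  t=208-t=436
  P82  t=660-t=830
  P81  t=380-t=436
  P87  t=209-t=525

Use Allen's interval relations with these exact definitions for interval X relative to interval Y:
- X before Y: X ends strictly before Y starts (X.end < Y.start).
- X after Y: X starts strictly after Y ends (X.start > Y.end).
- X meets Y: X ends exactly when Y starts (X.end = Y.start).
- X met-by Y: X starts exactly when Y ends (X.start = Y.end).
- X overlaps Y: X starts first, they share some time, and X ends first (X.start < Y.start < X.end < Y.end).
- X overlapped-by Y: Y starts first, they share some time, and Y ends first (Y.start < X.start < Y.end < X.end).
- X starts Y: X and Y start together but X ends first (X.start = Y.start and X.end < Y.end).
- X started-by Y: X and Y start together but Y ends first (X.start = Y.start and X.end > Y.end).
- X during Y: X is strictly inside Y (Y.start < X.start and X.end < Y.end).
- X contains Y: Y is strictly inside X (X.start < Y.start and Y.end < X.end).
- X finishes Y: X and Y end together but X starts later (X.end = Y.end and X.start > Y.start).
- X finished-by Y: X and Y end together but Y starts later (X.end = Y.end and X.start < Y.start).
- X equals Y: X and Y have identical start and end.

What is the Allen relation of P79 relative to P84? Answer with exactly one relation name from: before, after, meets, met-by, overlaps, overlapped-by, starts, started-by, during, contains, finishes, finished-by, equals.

overlaps

P79 = [t=166, t=452]; P84 = [t=235, t=591].
Compare endpoints: P79.start < P84.start, P79.start < P84.end, P79.end > P84.start, P79.end < P84.end.
That pattern is 'overlaps'.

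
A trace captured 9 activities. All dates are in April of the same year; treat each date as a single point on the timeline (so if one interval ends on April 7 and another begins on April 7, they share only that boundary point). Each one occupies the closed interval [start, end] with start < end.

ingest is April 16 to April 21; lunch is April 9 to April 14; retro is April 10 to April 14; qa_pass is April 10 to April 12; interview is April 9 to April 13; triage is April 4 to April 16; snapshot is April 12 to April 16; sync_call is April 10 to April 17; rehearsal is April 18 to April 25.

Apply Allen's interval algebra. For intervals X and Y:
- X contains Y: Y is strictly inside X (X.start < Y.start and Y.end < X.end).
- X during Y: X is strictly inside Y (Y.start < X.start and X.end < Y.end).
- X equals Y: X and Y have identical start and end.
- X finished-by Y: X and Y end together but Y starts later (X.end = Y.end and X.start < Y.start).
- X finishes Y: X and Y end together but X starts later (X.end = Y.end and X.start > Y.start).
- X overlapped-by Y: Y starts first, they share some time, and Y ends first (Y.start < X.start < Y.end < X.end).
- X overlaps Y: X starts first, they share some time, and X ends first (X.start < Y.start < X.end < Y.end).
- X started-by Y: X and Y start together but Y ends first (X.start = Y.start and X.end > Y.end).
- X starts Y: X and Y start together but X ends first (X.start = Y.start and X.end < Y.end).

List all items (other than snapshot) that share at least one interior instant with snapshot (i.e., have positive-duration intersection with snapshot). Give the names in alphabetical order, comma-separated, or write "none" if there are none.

Target snapshot = [April 12, April 16].
ingest [April 16, April 21] → met-by → no.
interview [April 9, April 13] → overlaps → yes.
lunch [April 9, April 14] → overlaps → yes.
qa_pass [April 10, April 12] → meets → no.
rehearsal [April 18, April 25] → after → no.
retro [April 10, April 14] → overlaps → yes.
sync_call [April 10, April 17] → contains → yes.
triage [April 4, April 16] → finished-by → yes.
Result: interview, lunch, retro, sync_call, triage.

interview, lunch, retro, sync_call, triage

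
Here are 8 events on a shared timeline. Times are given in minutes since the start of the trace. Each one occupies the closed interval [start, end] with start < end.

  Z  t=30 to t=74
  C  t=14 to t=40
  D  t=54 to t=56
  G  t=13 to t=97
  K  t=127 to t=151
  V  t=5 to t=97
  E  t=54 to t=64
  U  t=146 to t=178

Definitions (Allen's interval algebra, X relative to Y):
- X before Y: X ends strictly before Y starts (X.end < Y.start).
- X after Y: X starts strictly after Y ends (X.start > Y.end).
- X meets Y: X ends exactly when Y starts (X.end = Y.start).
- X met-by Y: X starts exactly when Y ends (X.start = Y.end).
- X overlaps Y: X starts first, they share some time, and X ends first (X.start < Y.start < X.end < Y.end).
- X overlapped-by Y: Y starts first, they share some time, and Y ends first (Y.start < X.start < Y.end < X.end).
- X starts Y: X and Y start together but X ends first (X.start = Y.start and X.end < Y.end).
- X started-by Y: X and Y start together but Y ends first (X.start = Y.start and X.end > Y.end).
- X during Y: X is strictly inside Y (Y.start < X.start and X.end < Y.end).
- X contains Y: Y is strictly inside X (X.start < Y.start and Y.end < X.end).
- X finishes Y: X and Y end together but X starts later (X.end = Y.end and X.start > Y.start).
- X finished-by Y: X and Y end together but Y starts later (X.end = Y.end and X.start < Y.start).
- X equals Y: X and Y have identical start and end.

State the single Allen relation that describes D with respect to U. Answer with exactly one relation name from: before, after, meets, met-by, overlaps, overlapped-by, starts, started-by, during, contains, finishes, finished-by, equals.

before

D = [t=54, t=56]; U = [t=146, t=178].
Compare endpoints: D.start < U.start, D.start < U.end, D.end < U.start, D.end < U.end.
That pattern is 'before'.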